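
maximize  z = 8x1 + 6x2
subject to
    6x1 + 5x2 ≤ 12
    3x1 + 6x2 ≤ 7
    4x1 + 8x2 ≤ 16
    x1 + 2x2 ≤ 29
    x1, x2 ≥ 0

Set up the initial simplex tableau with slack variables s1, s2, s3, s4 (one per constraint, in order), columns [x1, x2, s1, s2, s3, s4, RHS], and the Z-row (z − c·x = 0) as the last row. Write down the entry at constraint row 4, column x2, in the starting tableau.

2

Constraint 4 has coefficient 2 on x2.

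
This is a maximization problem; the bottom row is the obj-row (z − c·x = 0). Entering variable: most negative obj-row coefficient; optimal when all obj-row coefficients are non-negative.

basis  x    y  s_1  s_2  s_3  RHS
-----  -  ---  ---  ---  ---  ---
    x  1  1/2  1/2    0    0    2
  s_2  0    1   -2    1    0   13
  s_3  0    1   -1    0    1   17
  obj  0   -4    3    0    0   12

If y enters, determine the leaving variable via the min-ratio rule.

Column y entries and ratios — x: 2/(1/2) = 4; s_2: 13/1 = 13; s_3: 17/1 = 17.
Smallest ratio is 4 in the row of x, so x leaves.

x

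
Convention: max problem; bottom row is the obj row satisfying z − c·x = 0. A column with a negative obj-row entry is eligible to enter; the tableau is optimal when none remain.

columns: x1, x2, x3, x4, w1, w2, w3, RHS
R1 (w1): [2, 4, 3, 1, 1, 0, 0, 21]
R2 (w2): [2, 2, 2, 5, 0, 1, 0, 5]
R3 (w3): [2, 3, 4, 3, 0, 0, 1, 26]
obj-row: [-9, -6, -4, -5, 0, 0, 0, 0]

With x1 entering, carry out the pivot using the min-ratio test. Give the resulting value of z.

Ratio test on column x1 — row 1: 21/2 = 21/2; row 2: 5/2 = 5/2; row 3: 26/2 = 13. Minimum is 5/2 at row 2 (w2 leaves); pivot element 2.
Pivot on row 2; the obj-row RHS becomes 0 − (-9)·(5/2) = 45/2.

45/2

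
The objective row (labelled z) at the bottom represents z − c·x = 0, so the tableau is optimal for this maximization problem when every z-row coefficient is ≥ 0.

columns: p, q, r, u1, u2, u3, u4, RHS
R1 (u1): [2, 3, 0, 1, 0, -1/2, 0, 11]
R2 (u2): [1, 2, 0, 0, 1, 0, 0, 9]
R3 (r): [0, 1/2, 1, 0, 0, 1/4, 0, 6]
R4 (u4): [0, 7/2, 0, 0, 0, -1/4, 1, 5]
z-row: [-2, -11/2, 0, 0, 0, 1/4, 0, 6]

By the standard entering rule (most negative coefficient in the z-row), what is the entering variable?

q

Negative z-row entries: p: -2, q: -11/2.
The most negative is -11/2 in column q, so q enters.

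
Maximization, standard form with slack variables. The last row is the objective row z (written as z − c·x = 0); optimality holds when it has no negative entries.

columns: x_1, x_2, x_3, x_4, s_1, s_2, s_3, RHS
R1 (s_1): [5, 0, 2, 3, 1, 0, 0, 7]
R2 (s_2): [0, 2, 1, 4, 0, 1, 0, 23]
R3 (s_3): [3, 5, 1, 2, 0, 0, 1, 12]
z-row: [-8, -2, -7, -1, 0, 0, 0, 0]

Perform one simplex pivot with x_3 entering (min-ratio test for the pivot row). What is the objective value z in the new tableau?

Ratio test on column x_3 — row 1: 7/2 = 7/2; row 2: 23/1 = 23; row 3: 12/1 = 12. Minimum is 7/2 at row 1 (s_1 leaves); pivot element 2.
Pivot on row 1; the z-row RHS becomes 0 − (-7)·(7/2) = 49/2.

49/2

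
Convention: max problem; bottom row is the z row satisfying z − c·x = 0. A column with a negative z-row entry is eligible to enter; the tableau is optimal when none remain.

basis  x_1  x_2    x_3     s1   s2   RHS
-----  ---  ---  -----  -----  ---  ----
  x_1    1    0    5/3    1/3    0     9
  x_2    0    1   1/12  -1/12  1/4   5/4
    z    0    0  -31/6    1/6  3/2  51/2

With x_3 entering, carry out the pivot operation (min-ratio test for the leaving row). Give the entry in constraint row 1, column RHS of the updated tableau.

Ratio test on column x_3 — row 1: 9/(5/3) = 27/5; row 2: (5/4)/(1/12) = 15. Minimum is 27/5 at row 1 (x_1 leaves); pivot element 5/3.
Divide row 1 by 5/3; eliminate column x_3 from the other rows.
In the new row 1, the RHS entry is the old entry divided by the pivot: 9/(5/3) = 27/5.

27/5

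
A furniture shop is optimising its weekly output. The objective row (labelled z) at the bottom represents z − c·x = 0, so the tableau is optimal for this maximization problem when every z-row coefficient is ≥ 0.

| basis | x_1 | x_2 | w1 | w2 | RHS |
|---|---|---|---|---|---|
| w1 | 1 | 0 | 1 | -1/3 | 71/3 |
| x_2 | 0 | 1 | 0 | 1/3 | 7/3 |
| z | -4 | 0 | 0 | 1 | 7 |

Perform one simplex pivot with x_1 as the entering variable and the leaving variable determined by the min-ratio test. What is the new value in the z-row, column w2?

Ratio test on column x_1 — row 1: (71/3)/1 = 71/3; row 2: entry 0 ≤ 0. Minimum is 71/3 at row 1 (w1 leaves); pivot element 1.
Divide row 1 by 1; eliminate column x_1 from the other rows.
z-row update in column w2: 1 − (-4)·(-1/3) = -1/3.

-1/3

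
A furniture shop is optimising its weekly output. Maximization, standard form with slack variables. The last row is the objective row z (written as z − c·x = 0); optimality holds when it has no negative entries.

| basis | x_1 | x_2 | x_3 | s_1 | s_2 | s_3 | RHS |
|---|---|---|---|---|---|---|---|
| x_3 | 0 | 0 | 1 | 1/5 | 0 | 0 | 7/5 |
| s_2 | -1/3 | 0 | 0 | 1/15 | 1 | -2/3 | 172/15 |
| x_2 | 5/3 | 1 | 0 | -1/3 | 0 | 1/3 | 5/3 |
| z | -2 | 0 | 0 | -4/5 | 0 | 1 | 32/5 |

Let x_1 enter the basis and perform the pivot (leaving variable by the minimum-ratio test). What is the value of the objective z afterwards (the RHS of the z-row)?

Ratio test on column x_1 — row 1: entry 0 ≤ 0; row 2: entry -1/3 ≤ 0; row 3: (5/3)/(5/3) = 1. Minimum is 1 at row 3 (x_2 leaves); pivot element 5/3.
Pivot on row 3; the z-row RHS becomes 32/5 − (-2)·1 = 42/5.

42/5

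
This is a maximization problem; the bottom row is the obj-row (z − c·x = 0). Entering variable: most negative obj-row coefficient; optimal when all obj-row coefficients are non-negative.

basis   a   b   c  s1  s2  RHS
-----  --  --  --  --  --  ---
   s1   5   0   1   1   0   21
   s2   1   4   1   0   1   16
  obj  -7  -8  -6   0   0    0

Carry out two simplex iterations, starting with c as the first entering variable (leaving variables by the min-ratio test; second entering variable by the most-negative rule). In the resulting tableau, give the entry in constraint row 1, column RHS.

5/4

Ratio test on column c — row 1: 21/1 = 21; row 2: 16/1 = 16. Minimum is 16 at row 2 (s2 leaves); pivot element 1.
Divide row 2 by 1; eliminate column c from the other rows.
Second iteration: most negative obj-row entry is -1 in column a, so a enters.
Ratio test on column a — row 1: 5/4 = 5/4; row 2: 16/1 = 16. Minimum is 5/4 at row 1 (s1 leaves); pivot element 4.
Divide row 1 by 4; eliminate column a from the other rows.
After both pivots, the entry at constraint row 1, column RHS is 5/4.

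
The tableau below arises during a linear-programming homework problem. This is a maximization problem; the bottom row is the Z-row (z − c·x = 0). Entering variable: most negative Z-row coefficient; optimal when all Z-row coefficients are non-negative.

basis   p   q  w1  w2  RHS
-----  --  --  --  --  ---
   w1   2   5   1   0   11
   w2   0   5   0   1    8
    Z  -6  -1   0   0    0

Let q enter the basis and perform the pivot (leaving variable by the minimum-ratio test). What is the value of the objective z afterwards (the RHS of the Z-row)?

Ratio test on column q — row 1: 11/5 = 11/5; row 2: 8/5 = 8/5. Minimum is 8/5 at row 2 (w2 leaves); pivot element 5.
Pivot on row 2; the Z-row RHS becomes 0 − (-1)·(8/5) = 8/5.

8/5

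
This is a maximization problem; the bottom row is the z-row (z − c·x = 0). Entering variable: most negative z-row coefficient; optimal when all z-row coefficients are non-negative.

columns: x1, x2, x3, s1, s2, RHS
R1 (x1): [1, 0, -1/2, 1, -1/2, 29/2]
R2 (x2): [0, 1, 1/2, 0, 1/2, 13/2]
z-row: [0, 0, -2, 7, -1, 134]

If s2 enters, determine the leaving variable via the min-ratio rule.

Column s2 entries and ratios — x1: -1/2 ≤ 0, skip; x2: (13/2)/(1/2) = 13.
Smallest ratio is 13 in the row of x2, so x2 leaves.

x2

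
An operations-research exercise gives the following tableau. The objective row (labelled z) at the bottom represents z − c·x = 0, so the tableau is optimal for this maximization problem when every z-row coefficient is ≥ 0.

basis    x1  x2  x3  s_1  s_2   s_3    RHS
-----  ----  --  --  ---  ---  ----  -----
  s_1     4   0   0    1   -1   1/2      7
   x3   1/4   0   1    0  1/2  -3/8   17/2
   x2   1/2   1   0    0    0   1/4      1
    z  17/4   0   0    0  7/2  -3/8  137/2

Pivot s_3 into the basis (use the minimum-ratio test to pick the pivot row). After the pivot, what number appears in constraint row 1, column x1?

Ratio test on column s_3 — row 1: 7/(1/2) = 14; row 2: entry -3/8 ≤ 0; row 3: 1/(1/4) = 4. Minimum is 4 at row 3 (x2 leaves); pivot element 1/4.
Divide row 3 by 1/4; eliminate column s_3 from the other rows.
Row 1 update in column x1: 4 − (1/2)·2 = 3.

3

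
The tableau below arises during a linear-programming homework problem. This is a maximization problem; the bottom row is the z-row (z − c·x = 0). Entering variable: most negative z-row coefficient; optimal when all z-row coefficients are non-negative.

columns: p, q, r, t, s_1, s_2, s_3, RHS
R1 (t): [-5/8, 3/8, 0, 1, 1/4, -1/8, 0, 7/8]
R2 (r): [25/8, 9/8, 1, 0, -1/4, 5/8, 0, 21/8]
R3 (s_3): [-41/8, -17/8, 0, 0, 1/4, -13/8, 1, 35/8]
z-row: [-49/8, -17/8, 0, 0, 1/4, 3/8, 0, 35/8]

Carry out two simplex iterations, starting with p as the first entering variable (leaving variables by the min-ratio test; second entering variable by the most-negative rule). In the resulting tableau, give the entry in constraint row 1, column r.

1

Ratio test on column p — row 1: entry -5/8 ≤ 0; row 2: (21/8)/(25/8) = 21/25; row 3: entry -41/8 ≤ 0. Minimum is 21/25 at row 2 (r leaves); pivot element 25/8.
Divide row 2 by 25/8; eliminate column p from the other rows.
Second iteration: most negative z-row entry is -6/25 in column s_1, so s_1 enters.
Ratio test on column s_1 — row 1: (7/5)/(1/5) = 7; row 2: entry -2/25 ≤ 0; row 3: entry -4/25 ≤ 0. Minimum is 7 at row 1 (t leaves); pivot element 1/5.
Divide row 1 by 1/5; eliminate column s_1 from the other rows.
After both pivots, the entry at constraint row 1, column r is 1.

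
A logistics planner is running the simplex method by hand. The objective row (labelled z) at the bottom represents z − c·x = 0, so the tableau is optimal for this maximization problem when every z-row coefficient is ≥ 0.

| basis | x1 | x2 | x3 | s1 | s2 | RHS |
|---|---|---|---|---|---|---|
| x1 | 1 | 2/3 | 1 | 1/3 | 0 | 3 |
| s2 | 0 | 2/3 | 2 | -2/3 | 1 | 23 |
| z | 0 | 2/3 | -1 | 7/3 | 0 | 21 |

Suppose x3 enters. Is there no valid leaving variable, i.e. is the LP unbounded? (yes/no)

no

Column x3 has positive entries in row(s) 1, 2, so the ratio test bounds it — not unbounded.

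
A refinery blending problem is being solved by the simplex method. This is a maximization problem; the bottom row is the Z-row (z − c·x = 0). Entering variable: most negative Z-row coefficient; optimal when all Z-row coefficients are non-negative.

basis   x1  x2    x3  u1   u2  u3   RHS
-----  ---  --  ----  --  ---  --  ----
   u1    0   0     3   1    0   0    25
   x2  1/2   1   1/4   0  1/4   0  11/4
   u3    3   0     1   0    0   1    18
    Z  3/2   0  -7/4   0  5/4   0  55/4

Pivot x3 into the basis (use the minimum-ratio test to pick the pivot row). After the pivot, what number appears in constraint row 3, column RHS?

29/3

Ratio test on column x3 — row 1: 25/3 = 25/3; row 2: (11/4)/(1/4) = 11; row 3: 18/1 = 18. Minimum is 25/3 at row 1 (u1 leaves); pivot element 3.
Divide row 1 by 3; eliminate column x3 from the other rows.
Row 3 update in column RHS: 18 − 1·(25/3) = 29/3.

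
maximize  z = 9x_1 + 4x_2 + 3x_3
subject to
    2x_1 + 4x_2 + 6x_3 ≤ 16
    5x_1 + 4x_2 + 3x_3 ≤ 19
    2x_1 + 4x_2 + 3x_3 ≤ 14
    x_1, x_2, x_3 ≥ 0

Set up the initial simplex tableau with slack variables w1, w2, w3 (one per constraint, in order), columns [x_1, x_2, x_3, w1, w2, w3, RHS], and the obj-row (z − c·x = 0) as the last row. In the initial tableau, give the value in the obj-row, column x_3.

The obj-row carries the negated objective coefficients: the x_3 entry is -3.

-3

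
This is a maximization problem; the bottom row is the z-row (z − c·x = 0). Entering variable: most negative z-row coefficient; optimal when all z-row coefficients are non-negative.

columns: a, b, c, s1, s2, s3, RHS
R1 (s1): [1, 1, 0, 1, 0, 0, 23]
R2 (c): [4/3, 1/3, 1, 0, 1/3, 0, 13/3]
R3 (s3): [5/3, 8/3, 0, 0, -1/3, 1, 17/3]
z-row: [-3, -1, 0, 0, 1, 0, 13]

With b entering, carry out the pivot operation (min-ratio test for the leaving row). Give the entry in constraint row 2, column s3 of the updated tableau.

Ratio test on column b — row 1: 23/1 = 23; row 2: (13/3)/(1/3) = 13; row 3: (17/3)/(8/3) = 17/8. Minimum is 17/8 at row 3 (s3 leaves); pivot element 8/3.
Divide row 3 by 8/3; eliminate column b from the other rows.
Row 2 update in column s3: 0 − (1/3)·(3/8) = -1/8.

-1/8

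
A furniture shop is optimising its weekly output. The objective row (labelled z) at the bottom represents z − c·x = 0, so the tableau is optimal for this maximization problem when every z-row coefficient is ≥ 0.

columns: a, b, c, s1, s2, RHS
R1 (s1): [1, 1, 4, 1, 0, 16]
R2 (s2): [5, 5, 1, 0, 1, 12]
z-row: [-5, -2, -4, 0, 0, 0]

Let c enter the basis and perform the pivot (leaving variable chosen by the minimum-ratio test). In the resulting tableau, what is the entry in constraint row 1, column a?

Ratio test on column c — row 1: 16/4 = 4; row 2: 12/1 = 12. Minimum is 4 at row 1 (s1 leaves); pivot element 4.
Divide row 1 by 4; eliminate column c from the other rows.
In the new row 1, the a entry is the old entry divided by the pivot: 1/4 = 1/4.

1/4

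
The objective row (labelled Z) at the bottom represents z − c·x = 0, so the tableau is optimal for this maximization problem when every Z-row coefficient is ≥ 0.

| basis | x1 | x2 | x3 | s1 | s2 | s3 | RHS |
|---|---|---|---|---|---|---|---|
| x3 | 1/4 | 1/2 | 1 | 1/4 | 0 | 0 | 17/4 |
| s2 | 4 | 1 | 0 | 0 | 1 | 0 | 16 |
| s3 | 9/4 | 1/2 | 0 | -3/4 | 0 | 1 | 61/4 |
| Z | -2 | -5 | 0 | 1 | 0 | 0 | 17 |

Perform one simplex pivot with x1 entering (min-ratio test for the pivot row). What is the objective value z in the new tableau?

Ratio test on column x1 — row 1: (17/4)/(1/4) = 17; row 2: 16/4 = 4; row 3: (61/4)/(9/4) = 61/9. Minimum is 4 at row 2 (s2 leaves); pivot element 4.
Pivot on row 2; the Z-row RHS becomes 17 − (-2)·4 = 25.

25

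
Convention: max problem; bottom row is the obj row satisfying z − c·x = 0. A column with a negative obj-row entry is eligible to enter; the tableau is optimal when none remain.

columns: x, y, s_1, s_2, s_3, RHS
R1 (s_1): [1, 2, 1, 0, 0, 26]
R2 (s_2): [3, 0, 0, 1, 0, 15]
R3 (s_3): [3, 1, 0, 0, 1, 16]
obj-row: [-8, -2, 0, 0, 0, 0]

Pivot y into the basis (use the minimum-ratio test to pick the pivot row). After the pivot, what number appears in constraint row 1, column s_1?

Ratio test on column y — row 1: 26/2 = 13; row 2: entry 0 ≤ 0; row 3: 16/1 = 16. Minimum is 13 at row 1 (s_1 leaves); pivot element 2.
Divide row 1 by 2; eliminate column y from the other rows.
In the new row 1, the s_1 entry is the old entry divided by the pivot: 1/2 = 1/2.

1/2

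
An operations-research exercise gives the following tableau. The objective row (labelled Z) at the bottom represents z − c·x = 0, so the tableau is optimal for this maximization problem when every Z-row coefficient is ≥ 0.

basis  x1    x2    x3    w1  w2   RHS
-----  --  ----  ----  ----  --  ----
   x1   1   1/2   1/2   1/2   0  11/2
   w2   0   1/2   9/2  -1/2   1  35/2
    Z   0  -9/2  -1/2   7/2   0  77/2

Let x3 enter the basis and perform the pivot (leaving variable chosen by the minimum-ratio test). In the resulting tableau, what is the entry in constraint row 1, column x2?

Ratio test on column x3 — row 1: (11/2)/(1/2) = 11; row 2: (35/2)/(9/2) = 35/9. Minimum is 35/9 at row 2 (w2 leaves); pivot element 9/2.
Divide row 2 by 9/2; eliminate column x3 from the other rows.
Row 1 update in column x2: 1/2 − (1/2)·(1/9) = 4/9.

4/9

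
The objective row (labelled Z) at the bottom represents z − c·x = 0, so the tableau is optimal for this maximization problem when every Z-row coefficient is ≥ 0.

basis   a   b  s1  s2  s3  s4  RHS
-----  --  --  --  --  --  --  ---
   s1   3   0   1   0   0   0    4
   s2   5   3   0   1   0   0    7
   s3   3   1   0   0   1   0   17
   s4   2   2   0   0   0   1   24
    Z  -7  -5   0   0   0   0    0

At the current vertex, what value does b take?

0

b is not in the basis, so in the current basic feasible solution b = 0.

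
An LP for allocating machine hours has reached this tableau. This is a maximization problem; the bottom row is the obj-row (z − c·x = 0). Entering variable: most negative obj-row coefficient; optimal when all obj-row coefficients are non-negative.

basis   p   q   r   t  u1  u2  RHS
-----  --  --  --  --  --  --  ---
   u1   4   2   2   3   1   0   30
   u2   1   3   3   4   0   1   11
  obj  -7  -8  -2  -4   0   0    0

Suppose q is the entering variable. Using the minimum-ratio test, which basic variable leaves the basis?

u2

Column q entries and ratios — u1: 30/2 = 15; u2: 11/3 = 11/3.
Smallest ratio is 11/3 in the row of u2, so u2 leaves.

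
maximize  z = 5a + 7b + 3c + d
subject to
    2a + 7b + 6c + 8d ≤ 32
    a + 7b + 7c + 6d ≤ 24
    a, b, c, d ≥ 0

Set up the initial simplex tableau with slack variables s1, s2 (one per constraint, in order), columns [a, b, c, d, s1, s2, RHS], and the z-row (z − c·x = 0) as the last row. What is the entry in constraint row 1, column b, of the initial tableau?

7

Constraint 1 has coefficient 7 on b.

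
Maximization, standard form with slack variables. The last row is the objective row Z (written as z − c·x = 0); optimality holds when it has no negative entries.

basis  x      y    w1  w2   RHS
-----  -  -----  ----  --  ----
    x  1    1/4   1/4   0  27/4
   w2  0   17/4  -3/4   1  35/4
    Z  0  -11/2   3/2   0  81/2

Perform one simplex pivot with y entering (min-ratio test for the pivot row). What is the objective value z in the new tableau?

Ratio test on column y — row 1: (27/4)/(1/4) = 27; row 2: (35/4)/(17/4) = 35/17. Minimum is 35/17 at row 2 (w2 leaves); pivot element 17/4.
Pivot on row 2; the Z-row RHS becomes 81/2 − (-11/2)·(35/17) = 881/17.

881/17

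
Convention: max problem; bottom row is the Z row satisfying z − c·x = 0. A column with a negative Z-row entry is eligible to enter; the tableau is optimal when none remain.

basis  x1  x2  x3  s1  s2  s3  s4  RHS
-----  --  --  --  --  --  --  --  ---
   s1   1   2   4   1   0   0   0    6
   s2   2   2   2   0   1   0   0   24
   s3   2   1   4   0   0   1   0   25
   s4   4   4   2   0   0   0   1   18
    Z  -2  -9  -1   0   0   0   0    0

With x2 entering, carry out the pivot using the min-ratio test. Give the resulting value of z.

Ratio test on column x2 — row 1: 6/2 = 3; row 2: 24/2 = 12; row 3: 25/1 = 25; row 4: 18/4 = 9/2. Minimum is 3 at row 1 (s1 leaves); pivot element 2.
Pivot on row 1; the Z-row RHS becomes 0 − (-9)·3 = 27.

27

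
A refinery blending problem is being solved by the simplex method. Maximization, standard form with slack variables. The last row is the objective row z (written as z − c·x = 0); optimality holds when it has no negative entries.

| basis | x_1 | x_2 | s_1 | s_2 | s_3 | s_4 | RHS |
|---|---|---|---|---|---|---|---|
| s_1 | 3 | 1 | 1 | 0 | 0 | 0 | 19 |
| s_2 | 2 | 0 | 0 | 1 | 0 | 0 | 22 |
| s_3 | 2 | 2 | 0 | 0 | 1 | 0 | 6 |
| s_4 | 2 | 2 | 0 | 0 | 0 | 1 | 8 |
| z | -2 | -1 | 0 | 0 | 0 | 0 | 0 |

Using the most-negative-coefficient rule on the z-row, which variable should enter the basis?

x_1

Negative z-row entries: x_1: -2, x_2: -1.
The most negative is -2 in column x_1, so x_1 enters.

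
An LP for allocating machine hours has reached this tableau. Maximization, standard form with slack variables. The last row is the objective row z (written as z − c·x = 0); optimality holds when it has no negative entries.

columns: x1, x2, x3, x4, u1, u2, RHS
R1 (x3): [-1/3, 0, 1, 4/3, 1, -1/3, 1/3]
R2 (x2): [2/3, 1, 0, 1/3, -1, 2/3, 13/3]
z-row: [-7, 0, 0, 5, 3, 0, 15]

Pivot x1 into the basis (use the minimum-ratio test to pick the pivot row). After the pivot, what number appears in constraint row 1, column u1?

Ratio test on column x1 — row 1: entry -1/3 ≤ 0; row 2: (13/3)/(2/3) = 13/2. Minimum is 13/2 at row 2 (x2 leaves); pivot element 2/3.
Divide row 2 by 2/3; eliminate column x1 from the other rows.
Row 1 update in column u1: 1 − (-1/3)·(-3/2) = 1/2.

1/2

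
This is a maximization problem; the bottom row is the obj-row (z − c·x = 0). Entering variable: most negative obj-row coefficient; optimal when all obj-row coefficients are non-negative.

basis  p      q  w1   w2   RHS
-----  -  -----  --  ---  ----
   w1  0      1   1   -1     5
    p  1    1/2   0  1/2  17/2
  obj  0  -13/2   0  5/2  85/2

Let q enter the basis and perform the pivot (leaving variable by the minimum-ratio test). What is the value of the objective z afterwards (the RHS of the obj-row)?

75

Ratio test on column q — row 1: 5/1 = 5; row 2: (17/2)/(1/2) = 17. Minimum is 5 at row 1 (w1 leaves); pivot element 1.
Pivot on row 1; the obj-row RHS becomes 85/2 − (-13/2)·5 = 75.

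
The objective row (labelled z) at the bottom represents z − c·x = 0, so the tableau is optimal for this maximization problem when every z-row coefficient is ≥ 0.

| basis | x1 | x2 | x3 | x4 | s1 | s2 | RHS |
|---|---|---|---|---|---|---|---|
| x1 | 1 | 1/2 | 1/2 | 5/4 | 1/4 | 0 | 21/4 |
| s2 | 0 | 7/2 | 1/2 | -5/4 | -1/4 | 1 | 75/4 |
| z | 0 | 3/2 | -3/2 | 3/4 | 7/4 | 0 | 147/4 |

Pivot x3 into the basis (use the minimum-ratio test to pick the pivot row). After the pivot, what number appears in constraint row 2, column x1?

-1

Ratio test on column x3 — row 1: (21/4)/(1/2) = 21/2; row 2: (75/4)/(1/2) = 75/2. Minimum is 21/2 at row 1 (x1 leaves); pivot element 1/2.
Divide row 1 by 1/2; eliminate column x3 from the other rows.
Row 2 update in column x1: 0 − (1/2)·2 = -1.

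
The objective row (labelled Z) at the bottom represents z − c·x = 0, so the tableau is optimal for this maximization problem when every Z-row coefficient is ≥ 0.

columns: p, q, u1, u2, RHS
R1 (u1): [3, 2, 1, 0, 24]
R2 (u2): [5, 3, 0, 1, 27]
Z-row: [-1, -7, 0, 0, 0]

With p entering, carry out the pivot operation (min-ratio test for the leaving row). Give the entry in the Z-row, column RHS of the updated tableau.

27/5

Ratio test on column p — row 1: 24/3 = 8; row 2: 27/5 = 27/5. Minimum is 27/5 at row 2 (u2 leaves); pivot element 5.
Divide row 2 by 5; eliminate column p from the other rows.
Z-row update in column RHS: 0 − (-1)·(27/5) = 27/5.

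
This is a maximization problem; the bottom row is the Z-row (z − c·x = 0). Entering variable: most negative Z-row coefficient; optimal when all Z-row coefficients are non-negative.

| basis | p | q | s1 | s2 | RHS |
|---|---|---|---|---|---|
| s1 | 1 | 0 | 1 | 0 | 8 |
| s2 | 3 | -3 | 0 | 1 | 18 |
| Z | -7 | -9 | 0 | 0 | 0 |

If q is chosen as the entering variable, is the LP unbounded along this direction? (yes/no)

yes

Every constraint-row entry in column q is ≤ 0, so increasing q is unbounded.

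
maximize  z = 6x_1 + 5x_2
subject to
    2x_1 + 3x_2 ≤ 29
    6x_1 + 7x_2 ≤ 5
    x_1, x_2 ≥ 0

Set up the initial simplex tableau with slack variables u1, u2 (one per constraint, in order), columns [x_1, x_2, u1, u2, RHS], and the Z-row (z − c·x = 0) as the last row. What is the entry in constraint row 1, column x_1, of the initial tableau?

Constraint 1 has coefficient 2 on x_1.

2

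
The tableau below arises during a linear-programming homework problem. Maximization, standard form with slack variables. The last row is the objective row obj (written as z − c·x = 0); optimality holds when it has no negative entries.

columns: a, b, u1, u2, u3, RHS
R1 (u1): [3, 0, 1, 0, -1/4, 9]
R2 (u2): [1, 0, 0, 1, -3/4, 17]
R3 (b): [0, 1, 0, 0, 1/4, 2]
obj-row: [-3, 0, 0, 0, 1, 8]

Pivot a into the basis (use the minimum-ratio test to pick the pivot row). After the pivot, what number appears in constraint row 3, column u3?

1/4

Ratio test on column a — row 1: 9/3 = 3; row 2: 17/1 = 17; row 3: entry 0 ≤ 0. Minimum is 3 at row 1 (u1 leaves); pivot element 3.
Divide row 1 by 3; eliminate column a from the other rows.
Row 3 update in column u3: 1/4 − 0·(-1/12) = 1/4.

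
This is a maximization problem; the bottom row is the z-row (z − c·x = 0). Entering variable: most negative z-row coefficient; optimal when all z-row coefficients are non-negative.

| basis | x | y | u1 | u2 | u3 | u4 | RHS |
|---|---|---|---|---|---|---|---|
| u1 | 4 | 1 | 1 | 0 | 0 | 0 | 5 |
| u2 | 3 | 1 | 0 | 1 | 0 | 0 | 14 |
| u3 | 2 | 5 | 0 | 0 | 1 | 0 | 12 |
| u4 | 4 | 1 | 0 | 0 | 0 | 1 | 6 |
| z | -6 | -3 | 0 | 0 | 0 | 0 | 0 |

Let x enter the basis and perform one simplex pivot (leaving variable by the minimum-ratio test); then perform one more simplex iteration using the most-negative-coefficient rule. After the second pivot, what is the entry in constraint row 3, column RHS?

Ratio test on column x — row 1: 5/4 = 5/4; row 2: 14/3 = 14/3; row 3: 12/2 = 6; row 4: 6/4 = 3/2. Minimum is 5/4 at row 1 (u1 leaves); pivot element 4.
Divide row 1 by 4; eliminate column x from the other rows.
Second iteration: most negative z-row entry is -3/2 in column y, so y enters.
Ratio test on column y — row 1: (5/4)/(1/4) = 5; row 2: (41/4)/(1/4) = 41; row 3: (19/2)/(9/2) = 19/9; row 4: entry 0 ≤ 0. Minimum is 19/9 at row 3 (u3 leaves); pivot element 9/2.
Divide row 3 by 9/2; eliminate column y from the other rows.
After both pivots, the entry at constraint row 3, column RHS is 19/9.

19/9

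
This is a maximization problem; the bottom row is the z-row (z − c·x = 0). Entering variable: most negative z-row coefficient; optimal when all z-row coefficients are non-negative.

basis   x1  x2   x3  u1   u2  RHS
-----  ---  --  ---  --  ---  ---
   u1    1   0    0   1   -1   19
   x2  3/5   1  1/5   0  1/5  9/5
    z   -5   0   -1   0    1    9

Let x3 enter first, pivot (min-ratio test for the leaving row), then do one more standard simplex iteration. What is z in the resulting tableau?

Ratio test on column x3 — row 1: entry 0 ≤ 0; row 2: (9/5)/(1/5) = 9. Minimum is 9 at row 2 (x2 leaves); pivot element 1/5.
Pivot on row 2; the z-row RHS becomes 9 − (-1)·9 = 18.
Next entering variable (most negative z-row entry -2): x1.
Ratio test on column x1 — row 1: 19/1 = 19; row 2: 9/3 = 3. Minimum is 3 at row 2 (x3 leaves); pivot element 3.
After the second pivot the z-row RHS is 18 − (-2)·3 = 24.

24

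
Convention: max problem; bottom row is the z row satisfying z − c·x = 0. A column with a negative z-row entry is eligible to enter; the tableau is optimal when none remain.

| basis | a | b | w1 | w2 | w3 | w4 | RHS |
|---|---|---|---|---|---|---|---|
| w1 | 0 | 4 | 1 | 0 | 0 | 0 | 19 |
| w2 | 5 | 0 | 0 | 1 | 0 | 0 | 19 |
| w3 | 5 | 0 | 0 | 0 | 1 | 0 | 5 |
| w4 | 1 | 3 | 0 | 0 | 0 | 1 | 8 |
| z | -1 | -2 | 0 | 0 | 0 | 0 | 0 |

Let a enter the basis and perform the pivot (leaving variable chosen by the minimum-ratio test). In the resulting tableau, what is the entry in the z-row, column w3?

1/5

Ratio test on column a — row 1: entry 0 ≤ 0; row 2: 19/5 = 19/5; row 3: 5/5 = 1; row 4: 8/1 = 8. Minimum is 1 at row 3 (w3 leaves); pivot element 5.
Divide row 3 by 5; eliminate column a from the other rows.
z-row update in column w3: 0 − (-1)·(1/5) = 1/5.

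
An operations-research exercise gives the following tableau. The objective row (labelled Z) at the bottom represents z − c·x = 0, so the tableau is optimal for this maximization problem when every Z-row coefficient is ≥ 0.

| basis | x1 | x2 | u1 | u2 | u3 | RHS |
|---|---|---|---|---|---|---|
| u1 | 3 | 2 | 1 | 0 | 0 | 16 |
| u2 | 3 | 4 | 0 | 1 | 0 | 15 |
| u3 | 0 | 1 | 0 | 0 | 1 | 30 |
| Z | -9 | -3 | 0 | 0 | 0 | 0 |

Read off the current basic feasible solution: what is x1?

0

x1 is not in the basis, so in the current basic feasible solution x1 = 0.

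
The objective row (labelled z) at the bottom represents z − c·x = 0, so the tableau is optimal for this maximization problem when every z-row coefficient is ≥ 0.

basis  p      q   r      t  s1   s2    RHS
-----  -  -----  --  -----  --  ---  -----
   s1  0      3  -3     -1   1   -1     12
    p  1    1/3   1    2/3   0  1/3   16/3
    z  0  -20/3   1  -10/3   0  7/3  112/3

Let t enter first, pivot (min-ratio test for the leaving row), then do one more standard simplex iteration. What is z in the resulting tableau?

Ratio test on column t — row 1: entry -1 ≤ 0; row 2: (16/3)/(2/3) = 8. Minimum is 8 at row 2 (p leaves); pivot element 2/3.
Pivot on row 2; the z-row RHS becomes 112/3 − (-10/3)·8 = 64.
Next entering variable (most negative z-row entry -5): q.
Ratio test on column q — row 1: 20/(7/2) = 40/7; row 2: 8/(1/2) = 16. Minimum is 40/7 at row 1 (s1 leaves); pivot element 7/2.
After the second pivot the z-row RHS is 64 − (-5)·(40/7) = 648/7.

648/7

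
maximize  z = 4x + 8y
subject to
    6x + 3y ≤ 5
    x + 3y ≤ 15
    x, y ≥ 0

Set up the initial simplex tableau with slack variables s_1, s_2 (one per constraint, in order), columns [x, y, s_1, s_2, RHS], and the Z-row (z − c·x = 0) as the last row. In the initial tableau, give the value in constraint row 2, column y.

3

Constraint 2 has coefficient 3 on y.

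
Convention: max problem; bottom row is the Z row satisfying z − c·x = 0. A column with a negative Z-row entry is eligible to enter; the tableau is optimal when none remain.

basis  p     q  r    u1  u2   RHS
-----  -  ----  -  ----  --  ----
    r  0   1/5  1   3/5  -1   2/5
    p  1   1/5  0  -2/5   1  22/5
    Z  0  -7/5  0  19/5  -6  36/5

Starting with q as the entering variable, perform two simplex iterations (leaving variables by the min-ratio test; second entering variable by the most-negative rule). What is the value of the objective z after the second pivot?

Ratio test on column q — row 1: (2/5)/(1/5) = 2; row 2: (22/5)/(1/5) = 22. Minimum is 2 at row 1 (r leaves); pivot element 1/5.
Pivot on row 1; the Z-row RHS becomes 36/5 − (-7/5)·2 = 10.
Next entering variable (most negative Z-row entry -13): u2.
Ratio test on column u2 — row 1: entry -5 ≤ 0; row 2: 4/2 = 2. Minimum is 2 at row 2 (p leaves); pivot element 2.
After the second pivot the Z-row RHS is 10 − (-13)·2 = 36.

36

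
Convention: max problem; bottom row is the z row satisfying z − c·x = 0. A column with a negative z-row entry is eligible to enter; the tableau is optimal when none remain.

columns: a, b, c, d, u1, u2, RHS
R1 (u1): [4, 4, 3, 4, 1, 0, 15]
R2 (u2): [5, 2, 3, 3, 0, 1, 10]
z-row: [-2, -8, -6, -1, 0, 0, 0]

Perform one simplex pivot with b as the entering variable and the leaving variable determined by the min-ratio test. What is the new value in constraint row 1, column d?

1

Ratio test on column b — row 1: 15/4 = 15/4; row 2: 10/2 = 5. Minimum is 15/4 at row 1 (u1 leaves); pivot element 4.
Divide row 1 by 4; eliminate column b from the other rows.
In the new row 1, the d entry is the old entry divided by the pivot: 4/4 = 1.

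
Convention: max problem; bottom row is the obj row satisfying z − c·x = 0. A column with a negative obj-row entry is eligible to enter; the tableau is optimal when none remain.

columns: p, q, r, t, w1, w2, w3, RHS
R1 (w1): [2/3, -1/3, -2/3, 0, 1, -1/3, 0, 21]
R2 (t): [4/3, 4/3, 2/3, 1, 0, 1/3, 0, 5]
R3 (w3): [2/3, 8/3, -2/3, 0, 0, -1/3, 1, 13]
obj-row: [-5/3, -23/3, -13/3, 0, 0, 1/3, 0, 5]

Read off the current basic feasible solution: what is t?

5

t is basic (row 2); its value is the RHS of that row, 5.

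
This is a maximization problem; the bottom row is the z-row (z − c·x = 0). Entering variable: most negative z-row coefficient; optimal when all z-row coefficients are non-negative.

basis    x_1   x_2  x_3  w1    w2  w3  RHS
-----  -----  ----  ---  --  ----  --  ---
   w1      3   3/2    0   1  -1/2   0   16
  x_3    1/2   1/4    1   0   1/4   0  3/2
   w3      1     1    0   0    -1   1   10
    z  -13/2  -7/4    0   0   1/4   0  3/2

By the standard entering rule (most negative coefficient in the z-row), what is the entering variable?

Negative z-row entries: x_1: -13/2, x_2: -7/4.
The most negative is -13/2 in column x_1, so x_1 enters.

x_1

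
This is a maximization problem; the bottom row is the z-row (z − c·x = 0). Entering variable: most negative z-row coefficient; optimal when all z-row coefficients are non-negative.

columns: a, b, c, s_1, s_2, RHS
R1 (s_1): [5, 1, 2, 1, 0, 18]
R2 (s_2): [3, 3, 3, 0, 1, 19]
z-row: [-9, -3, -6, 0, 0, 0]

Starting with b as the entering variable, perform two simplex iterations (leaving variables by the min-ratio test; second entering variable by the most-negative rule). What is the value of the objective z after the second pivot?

73/2

Ratio test on column b — row 1: 18/1 = 18; row 2: 19/3 = 19/3. Minimum is 19/3 at row 2 (s_2 leaves); pivot element 3.
Pivot on row 2; the z-row RHS becomes 0 − (-3)·(19/3) = 19.
Next entering variable (most negative z-row entry -6): a.
Ratio test on column a — row 1: (35/3)/4 = 35/12; row 2: (19/3)/1 = 19/3. Minimum is 35/12 at row 1 (s_1 leaves); pivot element 4.
After the second pivot the z-row RHS is 19 − (-6)·(35/12) = 73/2.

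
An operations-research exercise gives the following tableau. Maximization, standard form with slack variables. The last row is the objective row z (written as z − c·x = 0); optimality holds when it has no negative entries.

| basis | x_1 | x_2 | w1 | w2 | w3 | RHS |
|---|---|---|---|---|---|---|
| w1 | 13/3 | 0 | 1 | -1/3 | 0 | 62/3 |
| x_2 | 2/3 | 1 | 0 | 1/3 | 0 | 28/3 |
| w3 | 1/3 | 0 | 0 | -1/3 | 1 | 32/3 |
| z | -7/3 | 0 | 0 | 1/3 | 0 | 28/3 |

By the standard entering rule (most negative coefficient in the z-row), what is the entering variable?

x_1

Negative z-row entries: x_1: -7/3.
The most negative is -7/3 in column x_1, so x_1 enters.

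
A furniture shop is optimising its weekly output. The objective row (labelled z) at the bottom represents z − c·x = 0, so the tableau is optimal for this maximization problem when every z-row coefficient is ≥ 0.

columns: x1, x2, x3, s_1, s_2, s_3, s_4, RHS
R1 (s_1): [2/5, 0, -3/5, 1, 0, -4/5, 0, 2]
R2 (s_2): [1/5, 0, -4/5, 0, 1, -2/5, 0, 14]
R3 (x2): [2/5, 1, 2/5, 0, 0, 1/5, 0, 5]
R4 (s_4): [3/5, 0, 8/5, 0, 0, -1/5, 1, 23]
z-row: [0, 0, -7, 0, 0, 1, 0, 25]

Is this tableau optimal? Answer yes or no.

no

The z-row has a negative entry -7 in column x3, so it is not optimal.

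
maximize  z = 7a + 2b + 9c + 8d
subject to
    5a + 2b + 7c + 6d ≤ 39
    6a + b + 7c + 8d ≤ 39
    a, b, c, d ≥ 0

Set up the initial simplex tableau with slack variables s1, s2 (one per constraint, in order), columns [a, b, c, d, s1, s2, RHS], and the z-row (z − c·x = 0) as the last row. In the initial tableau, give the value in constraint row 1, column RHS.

The RHS of constraint 1 is b_1 = 39.

39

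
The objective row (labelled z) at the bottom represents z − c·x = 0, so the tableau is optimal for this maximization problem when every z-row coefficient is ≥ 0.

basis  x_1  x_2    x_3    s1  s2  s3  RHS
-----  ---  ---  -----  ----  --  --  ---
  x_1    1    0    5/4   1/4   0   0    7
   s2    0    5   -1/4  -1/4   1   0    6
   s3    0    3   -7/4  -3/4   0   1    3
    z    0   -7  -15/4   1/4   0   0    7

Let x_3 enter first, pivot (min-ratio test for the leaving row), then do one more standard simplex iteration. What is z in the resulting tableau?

959/25

Ratio test on column x_3 — row 1: 7/(5/4) = 28/5; row 2: entry -1/4 ≤ 0; row 3: entry -7/4 ≤ 0. Minimum is 28/5 at row 1 (x_1 leaves); pivot element 5/4.
Pivot on row 1; the z-row RHS becomes 7 − (-15/4)·(28/5) = 28.
Next entering variable (most negative z-row entry -7): x_2.
Ratio test on column x_2 — row 1: entry 0 ≤ 0; row 2: (37/5)/5 = 37/25; row 3: (64/5)/3 = 64/15. Minimum is 37/25 at row 2 (s2 leaves); pivot element 5.
After the second pivot the z-row RHS is 28 − (-7)·(37/25) = 959/25.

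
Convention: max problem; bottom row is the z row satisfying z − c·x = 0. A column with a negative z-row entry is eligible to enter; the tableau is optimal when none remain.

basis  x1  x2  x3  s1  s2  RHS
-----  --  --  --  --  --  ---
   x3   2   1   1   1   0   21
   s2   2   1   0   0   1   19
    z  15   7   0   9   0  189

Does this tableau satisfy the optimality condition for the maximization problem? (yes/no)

yes

Every z-row coefficient is ≥ 0, so the tableau is optimal.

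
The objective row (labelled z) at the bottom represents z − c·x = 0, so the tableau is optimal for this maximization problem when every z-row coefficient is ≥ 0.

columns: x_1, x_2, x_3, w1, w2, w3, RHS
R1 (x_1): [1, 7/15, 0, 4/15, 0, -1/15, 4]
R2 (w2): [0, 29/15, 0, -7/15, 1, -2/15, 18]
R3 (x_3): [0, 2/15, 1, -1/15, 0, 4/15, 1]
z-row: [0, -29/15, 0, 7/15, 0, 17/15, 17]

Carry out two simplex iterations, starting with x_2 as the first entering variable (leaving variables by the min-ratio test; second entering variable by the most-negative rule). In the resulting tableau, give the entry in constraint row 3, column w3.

1

Ratio test on column x_2 — row 1: 4/(7/15) = 60/7; row 2: 18/(29/15) = 270/29; row 3: 1/(2/15) = 15/2. Minimum is 15/2 at row 3 (x_3 leaves); pivot element 2/15.
Divide row 3 by 2/15; eliminate column x_2 from the other rows.
Second iteration: most negative z-row entry is -1/2 in column w1, so w1 enters.
Ratio test on column w1 — row 1: (1/2)/(1/2) = 1; row 2: (7/2)/(1/2) = 7; row 3: entry -1/2 ≤ 0. Minimum is 1 at row 1 (x_1 leaves); pivot element 1/2.
Divide row 1 by 1/2; eliminate column w1 from the other rows.
After both pivots, the entry at constraint row 3, column w3 is 1.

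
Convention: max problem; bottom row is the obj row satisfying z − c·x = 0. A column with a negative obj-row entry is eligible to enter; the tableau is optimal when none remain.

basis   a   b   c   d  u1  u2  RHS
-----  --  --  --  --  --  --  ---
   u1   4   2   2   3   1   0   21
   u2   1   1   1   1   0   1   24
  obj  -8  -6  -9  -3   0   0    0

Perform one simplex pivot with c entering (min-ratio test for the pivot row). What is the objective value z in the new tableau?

189/2

Ratio test on column c — row 1: 21/2 = 21/2; row 2: 24/1 = 24. Minimum is 21/2 at row 1 (u1 leaves); pivot element 2.
Pivot on row 1; the obj-row RHS becomes 0 − (-9)·(21/2) = 189/2.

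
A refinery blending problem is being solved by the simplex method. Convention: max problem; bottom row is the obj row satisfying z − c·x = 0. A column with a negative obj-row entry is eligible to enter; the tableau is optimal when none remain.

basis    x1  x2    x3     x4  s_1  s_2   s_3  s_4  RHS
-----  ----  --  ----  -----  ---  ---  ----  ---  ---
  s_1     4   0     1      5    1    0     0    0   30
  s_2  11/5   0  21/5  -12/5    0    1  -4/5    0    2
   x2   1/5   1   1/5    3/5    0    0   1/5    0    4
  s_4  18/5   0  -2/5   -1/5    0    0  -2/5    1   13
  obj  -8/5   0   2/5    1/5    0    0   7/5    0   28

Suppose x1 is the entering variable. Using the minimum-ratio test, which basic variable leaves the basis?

s_2

Column x1 entries and ratios — s_1: 30/4 = 15/2; s_2: 2/(11/5) = 10/11; x2: 4/(1/5) = 20; s_4: 13/(18/5) = 65/18.
Smallest ratio is 10/11 in the row of s_2, so s_2 leaves.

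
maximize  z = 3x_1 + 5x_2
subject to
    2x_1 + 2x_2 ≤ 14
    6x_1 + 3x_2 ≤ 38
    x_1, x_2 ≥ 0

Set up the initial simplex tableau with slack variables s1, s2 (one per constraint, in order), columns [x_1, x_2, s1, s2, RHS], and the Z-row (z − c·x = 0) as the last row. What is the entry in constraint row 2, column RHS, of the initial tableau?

38

The RHS of constraint 2 is b_2 = 38.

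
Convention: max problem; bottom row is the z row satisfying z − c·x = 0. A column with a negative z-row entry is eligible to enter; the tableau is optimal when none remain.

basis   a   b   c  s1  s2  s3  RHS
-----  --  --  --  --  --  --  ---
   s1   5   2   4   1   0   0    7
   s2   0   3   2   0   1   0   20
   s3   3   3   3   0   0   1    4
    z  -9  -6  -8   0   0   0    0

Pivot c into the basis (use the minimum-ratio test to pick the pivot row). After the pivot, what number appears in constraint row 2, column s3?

-2/3

Ratio test on column c — row 1: 7/4 = 7/4; row 2: 20/2 = 10; row 3: 4/3 = 4/3. Minimum is 4/3 at row 3 (s3 leaves); pivot element 3.
Divide row 3 by 3; eliminate column c from the other rows.
Row 2 update in column s3: 0 − 2·(1/3) = -2/3.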